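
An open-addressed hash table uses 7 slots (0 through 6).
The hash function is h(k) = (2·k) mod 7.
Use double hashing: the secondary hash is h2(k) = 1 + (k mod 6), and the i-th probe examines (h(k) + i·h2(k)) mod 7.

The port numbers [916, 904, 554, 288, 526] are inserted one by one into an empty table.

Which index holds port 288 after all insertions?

Insert 916: h=5, slot 5 empty => index 5.
Insert 904: h=2, slot 2 empty => index 2.
Insert 554: h=2, h2=3, slots 2,5 occupied => index 1.
Insert 288: h=2, h2=1, slot 2 occupied => index 3.
Insert 526: h=2, h2=5, slot 2 occupied => index 0.
Table: [526, 554, 904, 288, ., 916, .]

3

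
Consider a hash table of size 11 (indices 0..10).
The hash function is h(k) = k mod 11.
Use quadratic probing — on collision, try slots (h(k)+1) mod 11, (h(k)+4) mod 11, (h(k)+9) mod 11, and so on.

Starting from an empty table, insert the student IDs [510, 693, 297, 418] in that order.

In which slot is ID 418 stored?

510: h=4 -> slot 4
693: h=0 -> slot 0
297: h=0, probe 0,1 -> slot 1
418: h=0, probe 0,1,4,9 -> slot 9
Table: [693, 297, ., ., 510, ., ., ., ., 418, .]

9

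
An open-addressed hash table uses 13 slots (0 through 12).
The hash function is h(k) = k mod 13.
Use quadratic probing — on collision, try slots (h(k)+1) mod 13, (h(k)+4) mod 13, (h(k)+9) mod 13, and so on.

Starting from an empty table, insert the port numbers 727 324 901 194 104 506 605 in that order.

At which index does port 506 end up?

727: h=12 -> slot 12
324: h=12, probe 12,0 -> slot 0
901: h=4 -> slot 4
194: h=12, probe 12,0,3 -> slot 3
104: h=0, probe 0,1 -> slot 1
506: h=12, probe 12,0,3,8 -> slot 8
605: h=7 -> slot 7
Table: [324, 104, -, 194, 901, -, -, 605, 506, -, -, -, 727]

8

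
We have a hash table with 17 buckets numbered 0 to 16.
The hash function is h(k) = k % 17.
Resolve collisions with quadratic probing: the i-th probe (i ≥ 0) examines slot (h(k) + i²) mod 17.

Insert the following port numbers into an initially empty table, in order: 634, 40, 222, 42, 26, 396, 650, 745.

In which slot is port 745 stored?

15

634 hashes to 5; slot 5 is free → place at 5.
40 hashes to 6; slot 6 is free → place at 6.
222 hashes to 1; slot 1 is free → place at 1.
42 hashes to 8; slot 8 is free → place at 8.
26 hashes to 9; slot 9 is free → place at 9.
396 hashes to 5; 5,6,9 taken → place at 14.
650 hashes to 4; slot 4 is free → place at 4.
745 hashes to 14; 14 taken → place at 15.
Table: [—, 222, —, —, 650, 634, 40, —, 42, 26, —, —, —, —, 396, 745, —]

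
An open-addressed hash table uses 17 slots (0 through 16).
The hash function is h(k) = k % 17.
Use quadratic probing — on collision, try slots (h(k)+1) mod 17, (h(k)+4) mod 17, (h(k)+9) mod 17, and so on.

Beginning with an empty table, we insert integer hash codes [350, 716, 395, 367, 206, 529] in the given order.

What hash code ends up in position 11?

350: h=10 → slot 10
716: h=2 → slot 2
395: h=4 → slot 4
367: h=10, probe 10,11 → slot 11
206: h=2, probe 2,3 → slot 3
529: h=2, probe 2,3,6 → slot 6
Table: [-, -, 716, 206, 395, -, 529, -, -, -, 350, 367, -, -, -, -, -]

367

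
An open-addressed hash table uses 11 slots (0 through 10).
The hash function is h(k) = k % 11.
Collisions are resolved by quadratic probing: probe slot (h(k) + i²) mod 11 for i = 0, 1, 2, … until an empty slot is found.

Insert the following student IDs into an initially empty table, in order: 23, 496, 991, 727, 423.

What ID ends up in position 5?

991

23 hashes to 1; slot 1 is free → place at 1.
496 hashes to 1; 1 taken → place at 2.
991 hashes to 1; 1,2 taken → place at 5.
727 hashes to 1; 1,2,5 taken → place at 10.
423 hashes to 5; 5 taken → place at 6.
Table: [_, 23, 496, _, _, 991, 423, _, _, _, 727]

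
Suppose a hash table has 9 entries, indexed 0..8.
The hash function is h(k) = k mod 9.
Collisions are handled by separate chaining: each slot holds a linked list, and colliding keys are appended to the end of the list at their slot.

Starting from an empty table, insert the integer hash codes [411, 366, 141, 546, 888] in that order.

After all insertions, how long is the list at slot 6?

Insert 411: h=6, bucket 6 empty -> new chain.
Insert 366: h=6, bucket 6 nonempty -> append to chain.
Insert 141: h=6, bucket 6 nonempty -> append to chain.
Insert 546: h=6, bucket 6 nonempty -> append to chain.
Insert 888: h=6, bucket 6 nonempty -> append to chain.
Final buckets:
0: _
1: _
2: _
3: _
4: _
5: _
6: 411 -> 366 -> 141 -> 546 -> 888
7: _
8: _

5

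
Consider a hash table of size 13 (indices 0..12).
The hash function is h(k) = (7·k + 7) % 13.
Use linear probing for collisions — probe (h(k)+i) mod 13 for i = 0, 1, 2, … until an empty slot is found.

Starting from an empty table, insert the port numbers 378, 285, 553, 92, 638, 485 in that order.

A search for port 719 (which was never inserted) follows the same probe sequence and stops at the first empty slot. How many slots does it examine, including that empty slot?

378 hashes to 1; slot 1 is free => place at 1.
285 hashes to 0; slot 0 is free => place at 0.
553 hashes to 4; slot 4 is free => place at 4.
92 hashes to 1; 1 taken => place at 2.
638 hashes to 1; 1,2 taken => place at 3.
485 hashes to 9; slot 9 is free => place at 9.
Table: [285, 378, 92, 638, 553, ., ., ., ., 485, ., ., .]
Lookup 719: h=9, probe 9,10 → slot 10 empty, not found.

2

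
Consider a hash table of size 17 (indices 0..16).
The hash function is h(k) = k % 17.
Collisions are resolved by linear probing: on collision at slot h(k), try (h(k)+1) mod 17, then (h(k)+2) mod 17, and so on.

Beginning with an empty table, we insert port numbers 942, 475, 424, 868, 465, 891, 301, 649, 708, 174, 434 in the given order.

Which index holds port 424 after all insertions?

942: h=7 => slot 7
475: h=16 => slot 16
424: h=16, probe 16,0 => slot 0
868: h=1 => slot 1
465: h=6 => slot 6
891: h=7, probe 7,8 => slot 8
301: h=12 => slot 12
649: h=3 => slot 3
708: h=11 => slot 11
174: h=4 => slot 4
434: h=9 => slot 9
Table: [424, 868, ., 649, 174, ., 465, 942, 891, 434, ., 708, 301, ., ., ., 475]

0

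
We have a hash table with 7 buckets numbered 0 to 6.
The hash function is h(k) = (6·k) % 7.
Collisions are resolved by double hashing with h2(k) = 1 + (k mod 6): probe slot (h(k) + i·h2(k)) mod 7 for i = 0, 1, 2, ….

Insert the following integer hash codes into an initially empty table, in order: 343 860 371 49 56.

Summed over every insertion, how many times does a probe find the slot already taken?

Insert 343: h=0, slot 0 empty -> index 0.
Insert 860: h=1, slot 1 empty -> index 1.
Insert 371: h=0, h2=6, slot 0 occupied -> index 6.
Insert 49: h=0, h2=2, slot 0 occupied -> index 2.
Insert 56: h=0, h2=3, slot 0 occupied -> index 3.
Table: [343, 860, 49, 56, _, _, 371]

3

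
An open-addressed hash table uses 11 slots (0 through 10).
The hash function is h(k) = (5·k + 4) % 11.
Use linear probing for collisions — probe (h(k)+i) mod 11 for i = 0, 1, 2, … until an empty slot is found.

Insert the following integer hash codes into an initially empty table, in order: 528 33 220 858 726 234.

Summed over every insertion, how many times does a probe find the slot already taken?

Insert 528: h=4, slot 4 empty → index 4.
Insert 33: h=4, slot 4 occupied → index 5.
Insert 220: h=4, slots 4,5 occupied → index 6.
Insert 858: h=4, slots 4,5,6 occupied → index 7.
Insert 726: h=4, slots 4,5,6,7 occupied → index 8.
Insert 234: h=8, slot 8 occupied → index 9.
Table: [-, -, -, -, 528, 33, 220, 858, 726, 234, -]

11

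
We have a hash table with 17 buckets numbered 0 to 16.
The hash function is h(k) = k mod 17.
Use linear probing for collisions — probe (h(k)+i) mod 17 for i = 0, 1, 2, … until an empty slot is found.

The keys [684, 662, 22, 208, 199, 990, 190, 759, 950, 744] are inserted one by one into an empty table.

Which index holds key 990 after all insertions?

7

Insert 684: h=4, slot 4 empty => index 4.
Insert 662: h=16, slot 16 empty => index 16.
Insert 22: h=5, slot 5 empty => index 5.
Insert 208: h=4, slots 4,5 occupied => index 6.
Insert 199: h=12, slot 12 empty => index 12.
Insert 990: h=4, slots 4,5,6 occupied => index 7.
Insert 190: h=3, slot 3 empty => index 3.
Insert 759: h=11, slot 11 empty => index 11.
Insert 950: h=15, slot 15 empty => index 15.
Insert 744: h=13, slot 13 empty => index 13.
Table: [∅, ∅, ∅, 190, 684, 22, 208, 990, ∅, ∅, ∅, 759, 199, 744, ∅, 950, 662]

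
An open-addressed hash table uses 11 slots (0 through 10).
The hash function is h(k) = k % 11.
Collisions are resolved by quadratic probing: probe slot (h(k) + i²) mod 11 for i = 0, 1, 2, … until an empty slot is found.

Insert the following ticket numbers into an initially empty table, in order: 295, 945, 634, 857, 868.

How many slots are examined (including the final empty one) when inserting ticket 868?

295 hashes to 9; slot 9 is free => place at 9.
945 hashes to 10; slot 10 is free => place at 10.
634 hashes to 7; slot 7 is free => place at 7.
857 hashes to 10; 10 taken => place at 0.
868 hashes to 10; 10,0 taken => place at 3.
Table: [857, ∅, ∅, 868, ∅, ∅, ∅, 634, ∅, 295, 945]

3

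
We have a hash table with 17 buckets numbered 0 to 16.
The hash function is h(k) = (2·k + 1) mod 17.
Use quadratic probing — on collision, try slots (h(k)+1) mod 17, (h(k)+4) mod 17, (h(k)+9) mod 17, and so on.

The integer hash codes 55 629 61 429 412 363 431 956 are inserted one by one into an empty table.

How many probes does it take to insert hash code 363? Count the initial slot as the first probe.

55: h=9 → slot 9
629: h=1 → slot 1
61: h=4 → slot 4
429: h=9, probe 9,10 → slot 10
412: h=9, probe 9,10,13 → slot 13
363: h=13, probe 13,14 → slot 14
431: h=13, probe 13,14,0 → slot 0
956: h=9, probe 9,10,13,1,8 → slot 8
Table: [431, 629, -, -, 61, -, -, -, 956, 55, 429, -, -, 412, 363, -, -]

2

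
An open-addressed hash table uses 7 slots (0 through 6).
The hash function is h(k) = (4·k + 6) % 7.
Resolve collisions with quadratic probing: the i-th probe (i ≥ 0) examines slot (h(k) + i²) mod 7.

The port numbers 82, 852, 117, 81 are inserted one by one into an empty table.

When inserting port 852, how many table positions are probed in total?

82 hashes to 5; slot 5 is free -> place at 5.
852 hashes to 5; 5 taken -> place at 6.
117 hashes to 5; 5,6 taken -> place at 2.
81 hashes to 1; slot 1 is free -> place at 1.
Table: [-, 81, 117, -, -, 82, 852]

2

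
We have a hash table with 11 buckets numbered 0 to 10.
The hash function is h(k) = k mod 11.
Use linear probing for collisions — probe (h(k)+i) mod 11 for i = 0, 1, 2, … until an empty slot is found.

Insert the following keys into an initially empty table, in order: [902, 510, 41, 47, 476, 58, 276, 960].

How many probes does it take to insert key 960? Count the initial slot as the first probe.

Insert 902: h=0, slot 0 empty → index 0.
Insert 510: h=4, slot 4 empty → index 4.
Insert 41: h=8, slot 8 empty → index 8.
Insert 47: h=3, slot 3 empty → index 3.
Insert 476: h=3, slots 3,4 occupied → index 5.
Insert 58: h=3, slots 3,4,5 occupied → index 6.
Insert 276: h=1, slot 1 empty → index 1.
Insert 960: h=3, slots 3,4,5,6 occupied → index 7.
Table: [902, 276, -, 47, 510, 476, 58, 960, 41, -, -]

5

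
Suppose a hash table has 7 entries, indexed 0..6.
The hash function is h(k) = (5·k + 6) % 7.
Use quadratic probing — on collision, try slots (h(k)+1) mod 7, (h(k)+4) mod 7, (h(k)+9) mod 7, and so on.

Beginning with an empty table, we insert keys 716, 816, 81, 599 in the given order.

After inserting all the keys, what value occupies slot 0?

599

Insert 716: h=2, slot 2 empty => index 2.
Insert 816: h=5, slot 5 empty => index 5.
Insert 81: h=5, slot 5 occupied => index 6.
Insert 599: h=5, slots 5,6,2 occupied => index 0.
Table: [599, ∅, 716, ∅, ∅, 816, 81]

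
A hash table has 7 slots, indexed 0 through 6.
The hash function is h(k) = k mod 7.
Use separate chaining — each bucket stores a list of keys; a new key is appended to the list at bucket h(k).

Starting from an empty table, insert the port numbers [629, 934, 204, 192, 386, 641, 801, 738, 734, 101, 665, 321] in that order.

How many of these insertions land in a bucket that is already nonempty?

7

Insert 629: h=6, bucket 6 empty -> new chain.
Insert 934: h=3, bucket 3 empty -> new chain.
Insert 204: h=1, bucket 1 empty -> new chain.
Insert 192: h=3, bucket 3 nonempty -> append to chain.
Insert 386: h=1, bucket 1 nonempty -> append to chain.
Insert 641: h=4, bucket 4 empty -> new chain.
Insert 801: h=3, bucket 3 nonempty -> append to chain.
Insert 738: h=3, bucket 3 nonempty -> append to chain.
Insert 734: h=6, bucket 6 nonempty -> append to chain.
Insert 101: h=3, bucket 3 nonempty -> append to chain.
Insert 665: h=0, bucket 0 empty -> new chain.
Insert 321: h=6, bucket 6 nonempty -> append to chain.
Final buckets:
0: 665
1: 204 -> 386
2: _
3: 934 -> 192 -> 801 -> 738 -> 101
4: 641
5: _
6: 629 -> 734 -> 321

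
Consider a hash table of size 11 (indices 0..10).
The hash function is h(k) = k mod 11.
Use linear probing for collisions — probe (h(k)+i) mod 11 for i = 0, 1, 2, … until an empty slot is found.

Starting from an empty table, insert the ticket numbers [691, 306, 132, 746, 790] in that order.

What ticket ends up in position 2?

Insert 691: h=9, slot 9 empty -> index 9.
Insert 306: h=9, slot 9 occupied -> index 10.
Insert 132: h=0, slot 0 empty -> index 0.
Insert 746: h=9, slots 9,10,0 occupied -> index 1.
Insert 790: h=9, slots 9,10,0,1 occupied -> index 2.
Table: [132, 746, 790, ., ., ., ., ., ., 691, 306]

790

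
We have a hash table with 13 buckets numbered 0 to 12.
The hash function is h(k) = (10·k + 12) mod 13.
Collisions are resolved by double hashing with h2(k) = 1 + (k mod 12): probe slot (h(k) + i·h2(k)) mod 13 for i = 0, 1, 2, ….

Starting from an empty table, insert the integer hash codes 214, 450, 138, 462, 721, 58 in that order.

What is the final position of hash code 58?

5

214 hashes to 7; slot 7 is free -> place at 7.
450 hashes to 1; slot 1 is free -> place at 1.
138 hashes to 1, h2=7; 1 taken -> place at 8.
462 hashes to 4; slot 4 is free -> place at 4.
721 hashes to 7, h2=2; 7 taken -> place at 9.
58 hashes to 7, h2=11; 7 taken -> place at 5.
Table: [_, 450, _, _, 462, 58, _, 214, 138, 721, _, _, _]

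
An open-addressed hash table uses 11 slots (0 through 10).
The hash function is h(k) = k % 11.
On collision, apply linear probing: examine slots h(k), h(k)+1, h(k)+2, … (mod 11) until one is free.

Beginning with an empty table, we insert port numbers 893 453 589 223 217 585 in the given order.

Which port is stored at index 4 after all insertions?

223

893 hashes to 2; slot 2 is free => place at 2.
453 hashes to 2; 2 taken => place at 3.
589 hashes to 6; slot 6 is free => place at 6.
223 hashes to 3; 3 taken => place at 4.
217 hashes to 8; slot 8 is free => place at 8.
585 hashes to 2; 2,3,4 taken => place at 5.
Table: [-, -, 893, 453, 223, 585, 589, -, 217, -, -]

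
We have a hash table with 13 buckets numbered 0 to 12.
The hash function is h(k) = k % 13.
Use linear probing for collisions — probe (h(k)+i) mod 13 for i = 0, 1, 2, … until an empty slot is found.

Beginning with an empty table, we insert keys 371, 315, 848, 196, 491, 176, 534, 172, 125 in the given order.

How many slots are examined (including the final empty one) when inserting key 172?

3

371 hashes to 7; slot 7 is free → place at 7.
315 hashes to 3; slot 3 is free → place at 3.
848 hashes to 3; 3 taken → place at 4.
196 hashes to 1; slot 1 is free → place at 1.
491 hashes to 10; slot 10 is free → place at 10.
176 hashes to 7; 7 taken → place at 8.
534 hashes to 1; 1 taken → place at 2.
172 hashes to 3; 3,4 taken → place at 5.
125 hashes to 8; 8 taken → place at 9.
Table: [∅, 196, 534, 315, 848, 172, ∅, 371, 176, 125, 491, ∅, ∅]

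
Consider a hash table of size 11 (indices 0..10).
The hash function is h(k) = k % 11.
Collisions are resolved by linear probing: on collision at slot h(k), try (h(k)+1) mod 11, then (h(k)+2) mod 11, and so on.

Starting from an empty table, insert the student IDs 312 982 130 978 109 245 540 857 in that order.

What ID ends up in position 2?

312 hashes to 4; slot 4 is free => place at 4.
982 hashes to 3; slot 3 is free => place at 3.
130 hashes to 9; slot 9 is free => place at 9.
978 hashes to 10; slot 10 is free => place at 10.
109 hashes to 10; 10 taken => place at 0.
245 hashes to 3; 3,4 taken => place at 5.
540 hashes to 1; slot 1 is free => place at 1.
857 hashes to 10; 10,0,1 taken => place at 2.
Table: [109, 540, 857, 982, 312, 245, ∅, ∅, ∅, 130, 978]

857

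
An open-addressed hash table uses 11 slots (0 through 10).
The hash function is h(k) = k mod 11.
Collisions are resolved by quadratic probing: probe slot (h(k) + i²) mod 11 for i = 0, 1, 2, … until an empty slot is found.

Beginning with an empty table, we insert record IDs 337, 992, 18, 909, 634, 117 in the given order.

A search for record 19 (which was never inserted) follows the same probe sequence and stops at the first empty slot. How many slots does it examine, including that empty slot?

2

337: h=7 => slot 7
992: h=2 => slot 2
18: h=7, probe 7,8 => slot 8
909: h=7, probe 7,8,0 => slot 0
634: h=7, probe 7,8,0,5 => slot 5
117: h=7, probe 7,8,0,5,1 => slot 1
Table: [909, 117, 992, -, -, 634, -, 337, 18, -, -]
Lookup 19: h=8, probe 8,9 → slot 9 empty, not found.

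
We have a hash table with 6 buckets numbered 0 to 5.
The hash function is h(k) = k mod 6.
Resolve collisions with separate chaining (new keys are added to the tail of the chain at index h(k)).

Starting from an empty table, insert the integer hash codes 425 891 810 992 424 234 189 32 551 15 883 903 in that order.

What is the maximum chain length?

Insert 425: h=5, bucket 5 empty → new chain.
Insert 891: h=3, bucket 3 empty → new chain.
Insert 810: h=0, bucket 0 empty → new chain.
Insert 992: h=2, bucket 2 empty → new chain.
Insert 424: h=4, bucket 4 empty → new chain.
Insert 234: h=0, bucket 0 nonempty → append to chain.
Insert 189: h=3, bucket 3 nonempty → append to chain.
Insert 32: h=2, bucket 2 nonempty → append to chain.
Insert 551: h=5, bucket 5 nonempty → append to chain.
Insert 15: h=3, bucket 3 nonempty → append to chain.
Insert 883: h=1, bucket 1 empty → new chain.
Insert 903: h=3, bucket 3 nonempty → append to chain.
Final buckets:
0: 810 -> 234
1: 883
2: 992 -> 32
3: 891 -> 189 -> 15 -> 903
4: 424
5: 425 -> 551

4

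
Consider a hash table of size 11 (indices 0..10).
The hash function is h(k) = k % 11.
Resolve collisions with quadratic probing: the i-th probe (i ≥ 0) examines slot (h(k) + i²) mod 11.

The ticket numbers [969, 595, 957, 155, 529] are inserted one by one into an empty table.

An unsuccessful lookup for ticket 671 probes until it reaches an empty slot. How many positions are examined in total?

Insert 969: h=1, slot 1 empty => index 1.
Insert 595: h=1, slot 1 occupied => index 2.
Insert 957: h=0, slot 0 empty => index 0.
Insert 155: h=1, slots 1,2 occupied => index 5.
Insert 529: h=1, slots 1,2,5 occupied => index 10.
Table: [957, 969, 595, -, -, 155, -, -, -, -, 529]
Lookup 671: h=0, probe 0,1,4 → slot 4 empty, not found.

3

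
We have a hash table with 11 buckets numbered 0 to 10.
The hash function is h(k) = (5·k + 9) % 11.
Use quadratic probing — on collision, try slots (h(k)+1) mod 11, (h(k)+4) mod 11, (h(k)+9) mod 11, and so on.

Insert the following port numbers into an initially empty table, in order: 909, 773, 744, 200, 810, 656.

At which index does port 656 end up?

9

909: h=0 => slot 0
773: h=2 => slot 2
744: h=0, probe 0,1 => slot 1
200: h=8 => slot 8
810: h=0, probe 0,1,4 => slot 4
656: h=0, probe 0,1,4,9 => slot 9
Table: [909, 744, 773, —, 810, —, —, —, 200, 656, —]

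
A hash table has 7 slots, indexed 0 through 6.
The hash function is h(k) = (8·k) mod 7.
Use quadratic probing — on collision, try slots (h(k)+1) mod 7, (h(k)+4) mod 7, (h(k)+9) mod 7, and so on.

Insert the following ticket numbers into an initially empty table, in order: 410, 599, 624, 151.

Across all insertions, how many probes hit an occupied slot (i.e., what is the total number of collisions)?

410 hashes to 4; slot 4 is free -> place at 4.
599 hashes to 4; 4 taken -> place at 5.
624 hashes to 1; slot 1 is free -> place at 1.
151 hashes to 4; 4,5,1 taken -> place at 6.
Table: [-, 624, -, -, 410, 599, 151]

4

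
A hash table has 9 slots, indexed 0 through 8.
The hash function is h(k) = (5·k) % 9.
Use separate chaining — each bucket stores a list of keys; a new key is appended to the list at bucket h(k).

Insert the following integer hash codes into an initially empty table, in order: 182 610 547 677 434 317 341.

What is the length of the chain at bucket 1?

Insert 182: h=1, bucket 1 empty -> new chain.
Insert 610: h=8, bucket 8 empty -> new chain.
Insert 547: h=8, bucket 8 nonempty -> append to chain.
Insert 677: h=1, bucket 1 nonempty -> append to chain.
Insert 434: h=1, bucket 1 nonempty -> append to chain.
Insert 317: h=1, bucket 1 nonempty -> append to chain.
Insert 341: h=4, bucket 4 empty -> new chain.
Final buckets:
0: -
1: 182 -> 677 -> 434 -> 317
2: -
3: -
4: 341
5: -
6: -
7: -
8: 610 -> 547

4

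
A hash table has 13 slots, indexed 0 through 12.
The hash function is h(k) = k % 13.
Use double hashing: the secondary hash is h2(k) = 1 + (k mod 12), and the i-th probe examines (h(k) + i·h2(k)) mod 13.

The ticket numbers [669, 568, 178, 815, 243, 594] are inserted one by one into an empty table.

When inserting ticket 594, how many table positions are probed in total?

Insert 669: h=6, slot 6 empty → index 6.
Insert 568: h=9, slot 9 empty → index 9.
Insert 178: h=9, h2=11, slot 9 occupied → index 7.
Insert 815: h=9, h2=12, slot 9 occupied → index 8.
Insert 243: h=9, h2=4, slot 9 occupied → index 0.
Insert 594: h=9, h2=7, slot 9 occupied → index 3.
Table: [243, ∅, ∅, 594, ∅, ∅, 669, 178, 815, 568, ∅, ∅, ∅]

2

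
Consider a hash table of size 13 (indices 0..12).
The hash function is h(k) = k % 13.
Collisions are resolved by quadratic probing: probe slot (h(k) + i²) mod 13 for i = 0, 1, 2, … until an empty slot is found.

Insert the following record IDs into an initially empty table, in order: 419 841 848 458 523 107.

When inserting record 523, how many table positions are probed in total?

Insert 419: h=3, slot 3 empty -> index 3.
Insert 841: h=9, slot 9 empty -> index 9.
Insert 848: h=3, slot 3 occupied -> index 4.
Insert 458: h=3, slots 3,4 occupied -> index 7.
Insert 523: h=3, slots 3,4,7 occupied -> index 12.
Insert 107: h=3, slots 3,4,7,12 occupied -> index 6.
Table: [_, _, _, 419, 848, _, 107, 458, _, 841, _, _, 523]

4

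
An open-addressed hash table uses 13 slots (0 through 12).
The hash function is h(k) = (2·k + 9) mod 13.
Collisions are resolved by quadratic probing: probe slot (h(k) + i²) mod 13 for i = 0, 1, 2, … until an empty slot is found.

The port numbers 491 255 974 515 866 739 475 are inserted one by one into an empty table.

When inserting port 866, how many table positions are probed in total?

Insert 491: h=3, slot 3 empty -> index 3.
Insert 255: h=12, slot 12 empty -> index 12.
Insert 974: h=7, slot 7 empty -> index 7.
Insert 515: h=12, slot 12 occupied -> index 0.
Insert 866: h=12, slots 12,0,3 occupied -> index 8.
Insert 739: h=5, slot 5 empty -> index 5.
Insert 475: h=10, slot 10 empty -> index 10.
Table: [515, -, -, 491, -, 739, -, 974, 866, -, 475, -, 255]

4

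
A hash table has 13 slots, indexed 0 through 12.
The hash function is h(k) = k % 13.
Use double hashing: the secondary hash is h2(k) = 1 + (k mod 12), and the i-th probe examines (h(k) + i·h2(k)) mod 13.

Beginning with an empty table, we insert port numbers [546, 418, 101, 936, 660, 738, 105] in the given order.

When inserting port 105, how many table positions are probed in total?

546 hashes to 0; slot 0 is free -> place at 0.
418 hashes to 2; slot 2 is free -> place at 2.
101 hashes to 10; slot 10 is free -> place at 10.
936 hashes to 0, h2=1; 0 taken -> place at 1.
660 hashes to 10, h2=1; 10 taken -> place at 11.
738 hashes to 10, h2=7; 10 taken -> place at 4.
105 hashes to 1, h2=10; 1,11 taken -> place at 8.
Table: [546, 936, 418, -, 738, -, -, -, 105, -, 101, 660, -]

3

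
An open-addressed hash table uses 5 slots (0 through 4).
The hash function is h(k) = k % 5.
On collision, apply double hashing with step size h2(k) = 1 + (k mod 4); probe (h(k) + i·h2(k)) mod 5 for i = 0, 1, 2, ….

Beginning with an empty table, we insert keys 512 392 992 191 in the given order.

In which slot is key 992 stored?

512: h=2 → slot 2
392: h=2, h2=1, probe 2,3 → slot 3
992: h=2, h2=1, probe 2,3,4 → slot 4
191: h=1 → slot 1
Table: [—, 191, 512, 392, 992]

4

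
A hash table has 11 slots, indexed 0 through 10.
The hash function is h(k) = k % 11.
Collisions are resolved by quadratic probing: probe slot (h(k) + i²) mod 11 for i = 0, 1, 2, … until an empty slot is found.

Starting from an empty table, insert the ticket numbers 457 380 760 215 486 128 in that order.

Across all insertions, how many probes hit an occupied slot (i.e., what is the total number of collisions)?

457 hashes to 6; slot 6 is free → place at 6.
380 hashes to 6; 6 taken → place at 7.
760 hashes to 1; slot 1 is free → place at 1.
215 hashes to 6; 6,7 taken → place at 10.
486 hashes to 2; slot 2 is free → place at 2.
128 hashes to 7; 7 taken → place at 8.
Table: [., 760, 486, ., ., ., 457, 380, 128, ., 215]

4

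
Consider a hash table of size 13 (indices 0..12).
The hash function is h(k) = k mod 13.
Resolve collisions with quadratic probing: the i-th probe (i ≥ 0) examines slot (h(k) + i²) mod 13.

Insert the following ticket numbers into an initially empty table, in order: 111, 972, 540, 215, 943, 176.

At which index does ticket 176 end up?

Insert 111: h=7, slot 7 empty -> index 7.
Insert 972: h=10, slot 10 empty -> index 10.
Insert 540: h=7, slot 7 occupied -> index 8.
Insert 215: h=7, slots 7,8 occupied -> index 11.
Insert 943: h=7, slots 7,8,11 occupied -> index 3.
Insert 176: h=7, slots 7,8,11,3,10 occupied -> index 6.
Table: [∅, ∅, ∅, 943, ∅, ∅, 176, 111, 540, ∅, 972, 215, ∅]

6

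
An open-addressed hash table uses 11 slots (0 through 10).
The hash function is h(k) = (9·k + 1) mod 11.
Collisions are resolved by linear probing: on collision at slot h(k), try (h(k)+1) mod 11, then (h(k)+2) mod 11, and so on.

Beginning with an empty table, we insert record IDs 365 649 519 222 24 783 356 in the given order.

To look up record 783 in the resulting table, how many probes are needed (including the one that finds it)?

365 hashes to 8; slot 8 is free → place at 8.
649 hashes to 1; slot 1 is free → place at 1.
519 hashes to 8; 8 taken → place at 9.
222 hashes to 8; 8,9 taken → place at 10.
24 hashes to 8; 8,9,10 taken → place at 0.
783 hashes to 8; 8,9,10,0,1 taken → place at 2.
356 hashes to 4; slot 4 is free → place at 4.
Table: [24, 649, 783, ., 356, ., ., ., 365, 519, 222]
Lookup 783: h=8, probe 8,9,10,0,1,2 → found at 2.

6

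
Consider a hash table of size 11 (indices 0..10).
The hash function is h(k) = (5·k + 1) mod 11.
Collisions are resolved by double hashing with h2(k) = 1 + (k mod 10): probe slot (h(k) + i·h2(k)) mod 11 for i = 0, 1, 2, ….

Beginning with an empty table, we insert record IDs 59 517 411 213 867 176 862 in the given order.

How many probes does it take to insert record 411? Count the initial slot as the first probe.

Insert 59: h=10, slot 10 empty → index 10.
Insert 517: h=1, slot 1 empty → index 1.
Insert 411: h=10, h2=2, slots 10,1 occupied → index 3.
Insert 213: h=10, h2=4, slots 10,3 occupied → index 7.
Insert 867: h=2, slot 2 empty → index 2.
Insert 176: h=1, h2=7, slot 1 occupied → index 8.
Insert 862: h=10, h2=3, slots 10,2 occupied → index 5.
Table: [—, 517, 867, 411, —, 862, —, 213, 176, —, 59]

3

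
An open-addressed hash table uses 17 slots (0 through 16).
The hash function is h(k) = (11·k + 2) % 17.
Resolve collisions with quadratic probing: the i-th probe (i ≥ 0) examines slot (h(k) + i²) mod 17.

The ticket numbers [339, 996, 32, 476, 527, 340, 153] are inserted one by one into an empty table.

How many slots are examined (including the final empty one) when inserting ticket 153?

4

339: h=8 -> slot 8
996: h=10 -> slot 10
32: h=14 -> slot 14
476: h=2 -> slot 2
527: h=2, probe 2,3 -> slot 3
340: h=2, probe 2,3,6 -> slot 6
153: h=2, probe 2,3,6,11 -> slot 11
Table: [_, _, 476, 527, _, _, 340, _, 339, _, 996, 153, _, _, 32, _, _]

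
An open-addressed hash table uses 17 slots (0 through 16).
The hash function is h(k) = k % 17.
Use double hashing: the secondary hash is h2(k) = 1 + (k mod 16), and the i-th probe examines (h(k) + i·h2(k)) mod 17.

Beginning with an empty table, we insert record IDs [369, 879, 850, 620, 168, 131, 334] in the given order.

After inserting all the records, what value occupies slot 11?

369: h=12 => slot 12
879: h=12, h2=16, probe 12,11 => slot 11
850: h=0 => slot 0
620: h=8 => slot 8
168: h=15 => slot 15
131: h=12, h2=4, probe 12,16 => slot 16
334: h=11, h2=15, probe 11,9 => slot 9
Table: [850, _, _, _, _, _, _, _, 620, 334, _, 879, 369, _, _, 168, 131]

879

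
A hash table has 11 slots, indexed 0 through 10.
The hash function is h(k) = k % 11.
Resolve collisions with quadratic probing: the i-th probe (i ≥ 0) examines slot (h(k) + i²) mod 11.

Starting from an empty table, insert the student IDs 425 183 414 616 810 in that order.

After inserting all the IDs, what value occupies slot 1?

616

Insert 425: h=7, slot 7 empty => index 7.
Insert 183: h=7, slot 7 occupied => index 8.
Insert 414: h=7, slots 7,8 occupied => index 0.
Insert 616: h=0, slot 0 occupied => index 1.
Insert 810: h=7, slots 7,8,0 occupied => index 5.
Table: [414, 616, _, _, _, 810, _, 425, 183, _, _]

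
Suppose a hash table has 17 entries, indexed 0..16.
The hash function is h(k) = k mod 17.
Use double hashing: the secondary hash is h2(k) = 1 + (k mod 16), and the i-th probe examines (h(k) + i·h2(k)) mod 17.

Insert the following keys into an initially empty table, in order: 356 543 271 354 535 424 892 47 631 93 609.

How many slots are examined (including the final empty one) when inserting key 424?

Insert 356: h=16, slot 16 empty → index 16.
Insert 543: h=16, h2=16, slot 16 occupied → index 15.
Insert 271: h=16, h2=16, slots 16,15 occupied → index 14.
Insert 354: h=14, h2=3, slot 14 occupied → index 0.
Insert 535: h=8, slot 8 empty → index 8.
Insert 424: h=16, h2=9, slots 16,8,0 occupied → index 9.
Insert 892: h=8, h2=13, slot 8 occupied → index 4.
Insert 47: h=13, slot 13 empty → index 13.
Insert 631: h=2, slot 2 empty → index 2.
Insert 93: h=8, h2=14, slot 8 occupied → index 5.
Insert 609: h=14, h2=2, slots 14,16 occupied → index 1.
Table: [354, 609, 631, -, 892, 93, -, -, 535, 424, -, -, -, 47, 271, 543, 356]

4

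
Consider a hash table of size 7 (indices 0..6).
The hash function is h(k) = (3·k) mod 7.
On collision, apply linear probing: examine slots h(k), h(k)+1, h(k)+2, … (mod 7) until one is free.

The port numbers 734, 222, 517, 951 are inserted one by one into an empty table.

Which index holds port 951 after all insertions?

Insert 734: h=4, slot 4 empty → index 4.
Insert 222: h=1, slot 1 empty → index 1.
Insert 517: h=4, slot 4 occupied → index 5.
Insert 951: h=4, slots 4,5 occupied → index 6.
Table: [-, 222, -, -, 734, 517, 951]

6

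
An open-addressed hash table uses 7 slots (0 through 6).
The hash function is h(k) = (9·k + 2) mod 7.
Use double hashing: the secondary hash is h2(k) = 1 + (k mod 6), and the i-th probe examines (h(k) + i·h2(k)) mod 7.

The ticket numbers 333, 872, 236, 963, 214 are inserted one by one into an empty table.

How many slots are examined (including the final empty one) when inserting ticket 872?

2

Insert 333: h=3, slot 3 empty => index 3.
Insert 872: h=3, h2=3, slot 3 occupied => index 6.
Insert 236: h=5, slot 5 empty => index 5.
Insert 963: h=3, h2=4, slot 3 occupied => index 0.
Insert 214: h=3, h2=5, slot 3 occupied => index 1.
Table: [963, 214, -, 333, -, 236, 872]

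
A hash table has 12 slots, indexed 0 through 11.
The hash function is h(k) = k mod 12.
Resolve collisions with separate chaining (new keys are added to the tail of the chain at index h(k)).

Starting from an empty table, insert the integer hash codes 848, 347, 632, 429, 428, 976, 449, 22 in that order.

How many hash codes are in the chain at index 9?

1

848 → bucket 8
347 → bucket 11
632 → bucket 8 (collision)
429 → bucket 9
428 → bucket 8 (collision)
976 → bucket 4
449 → bucket 5
22 → bucket 10
Final buckets:
0: ∅
1: ∅
2: ∅
3: ∅
4: 976
5: 449
6: ∅
7: ∅
8: 848 -> 632 -> 428
9: 429
10: 22
11: 347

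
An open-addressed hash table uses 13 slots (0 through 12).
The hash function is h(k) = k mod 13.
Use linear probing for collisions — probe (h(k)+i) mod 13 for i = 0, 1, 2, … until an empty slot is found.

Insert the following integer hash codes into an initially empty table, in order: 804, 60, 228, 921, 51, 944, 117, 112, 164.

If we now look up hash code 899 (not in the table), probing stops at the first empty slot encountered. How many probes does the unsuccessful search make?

2

804: h=11 → slot 11
60: h=8 → slot 8
228: h=7 → slot 7
921: h=11, probe 11,12 → slot 12
51: h=12, probe 12,0 → slot 0
944: h=8, probe 8,9 → slot 9
117: h=0, probe 0,1 → slot 1
112: h=8, probe 8,9,10 → slot 10
164: h=8, probe 8,9,10,11,12,0,1,2 → slot 2
Table: [51, 117, 164, ., ., ., ., 228, 60, 944, 112, 804, 921]
Lookup 899: h=2, probe 2,3 → slot 3 empty, not found.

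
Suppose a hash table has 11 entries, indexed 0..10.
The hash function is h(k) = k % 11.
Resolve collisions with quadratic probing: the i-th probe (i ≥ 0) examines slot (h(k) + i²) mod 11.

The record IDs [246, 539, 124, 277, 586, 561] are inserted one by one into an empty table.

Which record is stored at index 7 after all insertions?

586

246: h=4 => slot 4
539: h=0 => slot 0
124: h=3 => slot 3
277: h=2 => slot 2
586: h=3, probe 3,4,7 => slot 7
561: h=0, probe 0,1 => slot 1
Table: [539, 561, 277, 124, 246, —, —, 586, —, —, —]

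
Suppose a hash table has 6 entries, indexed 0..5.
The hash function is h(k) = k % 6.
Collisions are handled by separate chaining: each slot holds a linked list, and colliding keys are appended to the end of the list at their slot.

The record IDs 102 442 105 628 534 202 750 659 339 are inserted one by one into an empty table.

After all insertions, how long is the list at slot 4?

3

102 → bucket 0
442 → bucket 4
105 → bucket 3
628 → bucket 4 (collision)
534 → bucket 0 (collision)
202 → bucket 4 (collision)
750 → bucket 0 (collision)
659 → bucket 5
339 → bucket 3 (collision)
Final buckets:
0: 102 -> 534 -> 750
1: -
2: -
3: 105 -> 339
4: 442 -> 628 -> 202
5: 659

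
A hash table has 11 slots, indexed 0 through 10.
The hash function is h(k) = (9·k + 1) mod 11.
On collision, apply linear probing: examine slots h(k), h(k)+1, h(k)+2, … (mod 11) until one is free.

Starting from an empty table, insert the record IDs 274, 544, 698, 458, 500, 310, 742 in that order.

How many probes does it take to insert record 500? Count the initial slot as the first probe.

274: h=3 -> slot 3
544: h=2 -> slot 2
698: h=2, probe 2,3,4 -> slot 4
458: h=9 -> slot 9
500: h=2, probe 2,3,4,5 -> slot 5
310: h=8 -> slot 8
742: h=2, probe 2,3,4,5,6 -> slot 6
Table: [_, _, 544, 274, 698, 500, 742, _, 310, 458, _]

4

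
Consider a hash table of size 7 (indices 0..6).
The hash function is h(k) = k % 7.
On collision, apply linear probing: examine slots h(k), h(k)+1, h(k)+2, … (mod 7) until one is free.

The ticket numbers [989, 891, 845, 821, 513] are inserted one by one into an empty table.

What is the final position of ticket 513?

6

989 hashes to 2; slot 2 is free -> place at 2.
891 hashes to 2; 2 taken -> place at 3.
845 hashes to 5; slot 5 is free -> place at 5.
821 hashes to 2; 2,3 taken -> place at 4.
513 hashes to 2; 2,3,4,5 taken -> place at 6.
Table: [., ., 989, 891, 821, 845, 513]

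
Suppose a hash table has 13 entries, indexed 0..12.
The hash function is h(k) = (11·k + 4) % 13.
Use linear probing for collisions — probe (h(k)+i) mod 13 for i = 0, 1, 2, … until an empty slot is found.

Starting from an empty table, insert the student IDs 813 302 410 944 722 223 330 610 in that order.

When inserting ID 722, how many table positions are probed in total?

813: h=3 → slot 3
302: h=11 → slot 11
410: h=3, probe 3,4 → slot 4
944: h=1 → slot 1
722: h=3, probe 3,4,5 → slot 5
223: h=0 → slot 0
330: h=7 → slot 7
610: h=6 → slot 6
Table: [223, 944, ., 813, 410, 722, 610, 330, ., ., ., 302, .]

3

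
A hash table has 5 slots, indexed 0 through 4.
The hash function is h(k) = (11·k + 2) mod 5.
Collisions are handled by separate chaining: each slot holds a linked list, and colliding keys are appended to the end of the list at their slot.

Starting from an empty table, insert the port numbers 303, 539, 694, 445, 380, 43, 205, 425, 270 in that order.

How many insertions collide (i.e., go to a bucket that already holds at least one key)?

6

Insert 303: h=0, bucket 0 empty -> new chain.
Insert 539: h=1, bucket 1 empty -> new chain.
Insert 694: h=1, bucket 1 nonempty -> append to chain.
Insert 445: h=2, bucket 2 empty -> new chain.
Insert 380: h=2, bucket 2 nonempty -> append to chain.
Insert 43: h=0, bucket 0 nonempty -> append to chain.
Insert 205: h=2, bucket 2 nonempty -> append to chain.
Insert 425: h=2, bucket 2 nonempty -> append to chain.
Insert 270: h=2, bucket 2 nonempty -> append to chain.
Final buckets:
0: 303 -> 43
1: 539 -> 694
2: 445 -> 380 -> 205 -> 425 -> 270
3: -
4: -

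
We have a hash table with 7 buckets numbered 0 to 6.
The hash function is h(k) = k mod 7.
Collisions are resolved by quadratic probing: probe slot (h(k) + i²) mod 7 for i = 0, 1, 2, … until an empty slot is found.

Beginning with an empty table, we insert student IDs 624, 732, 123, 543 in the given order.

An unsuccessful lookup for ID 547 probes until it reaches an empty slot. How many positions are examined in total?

2

Insert 624: h=1, slot 1 empty → index 1.
Insert 732: h=4, slot 4 empty → index 4.
Insert 123: h=4, slot 4 occupied → index 5.
Insert 543: h=4, slots 4,5,1 occupied → index 6.
Table: [., 624, ., ., 732, 123, 543]
Lookup 547: h=1, probe 1,2 → slot 2 empty, not found.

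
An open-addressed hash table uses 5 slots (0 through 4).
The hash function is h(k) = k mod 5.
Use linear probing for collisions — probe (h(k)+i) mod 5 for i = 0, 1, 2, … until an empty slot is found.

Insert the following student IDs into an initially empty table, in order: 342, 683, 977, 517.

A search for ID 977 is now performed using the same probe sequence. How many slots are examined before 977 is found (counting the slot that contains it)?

3

342: h=2 → slot 2
683: h=3 → slot 3
977: h=2, probe 2,3,4 → slot 4
517: h=2, probe 2,3,4,0 → slot 0
Table: [517, ., 342, 683, 977]
Lookup 977: h=2, probe 2,3,4 → found at 4.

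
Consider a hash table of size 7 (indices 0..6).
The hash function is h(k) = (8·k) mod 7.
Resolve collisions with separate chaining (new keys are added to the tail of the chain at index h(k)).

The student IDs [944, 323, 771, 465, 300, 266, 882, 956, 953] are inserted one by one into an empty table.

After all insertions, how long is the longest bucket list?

944 -> bucket 6
323 -> bucket 1
771 -> bucket 1 (collision)
465 -> bucket 3
300 -> bucket 6 (collision)
266 -> bucket 0
882 -> bucket 0 (collision)
956 -> bucket 4
953 -> bucket 1 (collision)
Final buckets:
0: 266 -> 882
1: 323 -> 771 -> 953
2: .
3: 465
4: 956
5: .
6: 944 -> 300

3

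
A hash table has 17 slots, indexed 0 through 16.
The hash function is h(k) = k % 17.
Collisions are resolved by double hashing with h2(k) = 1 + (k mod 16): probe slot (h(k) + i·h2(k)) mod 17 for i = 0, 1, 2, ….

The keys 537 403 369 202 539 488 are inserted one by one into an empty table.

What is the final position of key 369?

14

537: h=10 → slot 10
403: h=12 → slot 12
369: h=12, h2=2, probe 12,14 → slot 14
202: h=15 → slot 15
539: h=12, h2=12, probe 12,7 → slot 7
488: h=12, h2=9, probe 12,4 → slot 4
Table: [-, -, -, -, 488, -, -, 539, -, -, 537, -, 403, -, 369, 202, -]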